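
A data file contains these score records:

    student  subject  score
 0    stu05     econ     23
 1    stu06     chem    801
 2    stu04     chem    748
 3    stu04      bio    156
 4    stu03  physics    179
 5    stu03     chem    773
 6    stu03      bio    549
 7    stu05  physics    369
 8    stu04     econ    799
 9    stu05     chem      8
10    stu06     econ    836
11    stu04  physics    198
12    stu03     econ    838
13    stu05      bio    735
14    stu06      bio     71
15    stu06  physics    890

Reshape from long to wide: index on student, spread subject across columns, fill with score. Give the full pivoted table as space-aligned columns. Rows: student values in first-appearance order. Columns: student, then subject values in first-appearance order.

student  econ  chem  bio  physics
stu05    23    8     735  369    
stu06    836   801   71   890    
stu04    799   748   156  198    
stu03    838   773   549  179    

Columns: student plus the 4 distinct subject values (econ, chem, bio, physics).
For example, row stu05 column econ takes score=23 from the long row (stu05, econ).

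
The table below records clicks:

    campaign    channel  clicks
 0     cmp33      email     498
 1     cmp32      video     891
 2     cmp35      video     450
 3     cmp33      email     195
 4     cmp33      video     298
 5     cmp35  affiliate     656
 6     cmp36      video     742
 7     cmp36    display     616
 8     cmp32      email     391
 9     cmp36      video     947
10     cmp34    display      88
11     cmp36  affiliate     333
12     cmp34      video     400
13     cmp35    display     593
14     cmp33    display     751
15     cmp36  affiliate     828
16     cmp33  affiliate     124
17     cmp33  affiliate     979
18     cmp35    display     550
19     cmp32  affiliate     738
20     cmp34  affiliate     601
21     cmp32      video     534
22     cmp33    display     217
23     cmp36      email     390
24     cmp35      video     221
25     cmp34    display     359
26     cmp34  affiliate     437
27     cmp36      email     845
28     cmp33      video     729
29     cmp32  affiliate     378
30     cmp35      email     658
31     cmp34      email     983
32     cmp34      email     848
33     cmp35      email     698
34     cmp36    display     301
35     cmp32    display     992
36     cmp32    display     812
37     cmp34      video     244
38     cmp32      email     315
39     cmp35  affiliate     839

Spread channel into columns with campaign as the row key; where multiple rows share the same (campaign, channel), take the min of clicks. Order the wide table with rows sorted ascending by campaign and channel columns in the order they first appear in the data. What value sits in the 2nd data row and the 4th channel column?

With rows sorted ascending by campaign, row 2 is campaign=cmp33. channel columns in first-appearance order: email, video, affiliate, display; column 4 is display.
Long rows with campaign=cmp33, channel=display: min(751, 217) = 217.

217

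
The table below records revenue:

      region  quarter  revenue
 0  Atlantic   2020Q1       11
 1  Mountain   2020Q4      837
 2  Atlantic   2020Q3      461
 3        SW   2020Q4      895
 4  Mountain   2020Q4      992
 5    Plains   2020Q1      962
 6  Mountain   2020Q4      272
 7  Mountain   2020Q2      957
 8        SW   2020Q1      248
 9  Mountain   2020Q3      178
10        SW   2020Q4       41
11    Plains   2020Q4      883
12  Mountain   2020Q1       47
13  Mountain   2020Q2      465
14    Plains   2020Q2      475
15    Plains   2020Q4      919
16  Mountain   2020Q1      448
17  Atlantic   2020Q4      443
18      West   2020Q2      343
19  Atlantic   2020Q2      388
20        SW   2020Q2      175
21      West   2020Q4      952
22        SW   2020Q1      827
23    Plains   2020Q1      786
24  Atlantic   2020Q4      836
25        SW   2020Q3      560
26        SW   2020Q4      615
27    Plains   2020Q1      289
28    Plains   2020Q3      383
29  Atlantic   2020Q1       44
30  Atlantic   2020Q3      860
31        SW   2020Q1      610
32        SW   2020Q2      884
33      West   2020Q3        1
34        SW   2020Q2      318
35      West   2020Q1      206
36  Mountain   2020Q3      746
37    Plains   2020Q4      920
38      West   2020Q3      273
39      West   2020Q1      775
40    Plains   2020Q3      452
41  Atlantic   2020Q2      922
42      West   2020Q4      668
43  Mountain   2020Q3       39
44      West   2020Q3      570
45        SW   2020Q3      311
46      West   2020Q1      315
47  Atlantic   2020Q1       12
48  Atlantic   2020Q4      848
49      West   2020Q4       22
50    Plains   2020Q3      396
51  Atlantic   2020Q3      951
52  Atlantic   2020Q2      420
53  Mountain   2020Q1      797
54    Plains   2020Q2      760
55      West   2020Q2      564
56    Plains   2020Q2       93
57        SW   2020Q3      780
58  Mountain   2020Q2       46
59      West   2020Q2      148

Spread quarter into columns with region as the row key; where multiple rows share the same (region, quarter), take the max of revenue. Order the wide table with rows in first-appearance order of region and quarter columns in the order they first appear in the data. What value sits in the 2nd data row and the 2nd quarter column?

992

With rows in first-appearance order of region, row 2 is region=Mountain. quarter columns in first-appearance order: 2020Q1, 2020Q4, 2020Q3, 2020Q2; column 2 is 2020Q4.
Long rows with region=Mountain, quarter=2020Q4: max(837, 992, 272) = 992.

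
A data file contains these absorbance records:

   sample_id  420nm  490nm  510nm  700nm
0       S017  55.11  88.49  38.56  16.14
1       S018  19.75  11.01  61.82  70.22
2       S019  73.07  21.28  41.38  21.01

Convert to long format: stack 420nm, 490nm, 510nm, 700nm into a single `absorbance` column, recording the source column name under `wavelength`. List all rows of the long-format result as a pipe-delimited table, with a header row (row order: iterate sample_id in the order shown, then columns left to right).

| sample_id | wavelength | absorbance |
| S017 | 420nm | 55.11 |
| S017 | 490nm | 88.49 |
| S017 | 510nm | 38.56 |
| S017 | 700nm | 16.14 |
| S018 | 420nm | 19.75 |
| S018 | 490nm | 11.01 |
| S018 | 510nm | 61.82 |
| S018 | 700nm | 70.22 |
| S019 | 420nm | 73.07 |
| S019 | 490nm | 21.28 |
| S019 | 510nm | 41.38 |
| S019 | 700nm | 21.01 |

Each (sample_id, column) pair becomes one row: 3 × 4 = 12 rows.
For example, (S017, 420nm) → absorbance=55.11.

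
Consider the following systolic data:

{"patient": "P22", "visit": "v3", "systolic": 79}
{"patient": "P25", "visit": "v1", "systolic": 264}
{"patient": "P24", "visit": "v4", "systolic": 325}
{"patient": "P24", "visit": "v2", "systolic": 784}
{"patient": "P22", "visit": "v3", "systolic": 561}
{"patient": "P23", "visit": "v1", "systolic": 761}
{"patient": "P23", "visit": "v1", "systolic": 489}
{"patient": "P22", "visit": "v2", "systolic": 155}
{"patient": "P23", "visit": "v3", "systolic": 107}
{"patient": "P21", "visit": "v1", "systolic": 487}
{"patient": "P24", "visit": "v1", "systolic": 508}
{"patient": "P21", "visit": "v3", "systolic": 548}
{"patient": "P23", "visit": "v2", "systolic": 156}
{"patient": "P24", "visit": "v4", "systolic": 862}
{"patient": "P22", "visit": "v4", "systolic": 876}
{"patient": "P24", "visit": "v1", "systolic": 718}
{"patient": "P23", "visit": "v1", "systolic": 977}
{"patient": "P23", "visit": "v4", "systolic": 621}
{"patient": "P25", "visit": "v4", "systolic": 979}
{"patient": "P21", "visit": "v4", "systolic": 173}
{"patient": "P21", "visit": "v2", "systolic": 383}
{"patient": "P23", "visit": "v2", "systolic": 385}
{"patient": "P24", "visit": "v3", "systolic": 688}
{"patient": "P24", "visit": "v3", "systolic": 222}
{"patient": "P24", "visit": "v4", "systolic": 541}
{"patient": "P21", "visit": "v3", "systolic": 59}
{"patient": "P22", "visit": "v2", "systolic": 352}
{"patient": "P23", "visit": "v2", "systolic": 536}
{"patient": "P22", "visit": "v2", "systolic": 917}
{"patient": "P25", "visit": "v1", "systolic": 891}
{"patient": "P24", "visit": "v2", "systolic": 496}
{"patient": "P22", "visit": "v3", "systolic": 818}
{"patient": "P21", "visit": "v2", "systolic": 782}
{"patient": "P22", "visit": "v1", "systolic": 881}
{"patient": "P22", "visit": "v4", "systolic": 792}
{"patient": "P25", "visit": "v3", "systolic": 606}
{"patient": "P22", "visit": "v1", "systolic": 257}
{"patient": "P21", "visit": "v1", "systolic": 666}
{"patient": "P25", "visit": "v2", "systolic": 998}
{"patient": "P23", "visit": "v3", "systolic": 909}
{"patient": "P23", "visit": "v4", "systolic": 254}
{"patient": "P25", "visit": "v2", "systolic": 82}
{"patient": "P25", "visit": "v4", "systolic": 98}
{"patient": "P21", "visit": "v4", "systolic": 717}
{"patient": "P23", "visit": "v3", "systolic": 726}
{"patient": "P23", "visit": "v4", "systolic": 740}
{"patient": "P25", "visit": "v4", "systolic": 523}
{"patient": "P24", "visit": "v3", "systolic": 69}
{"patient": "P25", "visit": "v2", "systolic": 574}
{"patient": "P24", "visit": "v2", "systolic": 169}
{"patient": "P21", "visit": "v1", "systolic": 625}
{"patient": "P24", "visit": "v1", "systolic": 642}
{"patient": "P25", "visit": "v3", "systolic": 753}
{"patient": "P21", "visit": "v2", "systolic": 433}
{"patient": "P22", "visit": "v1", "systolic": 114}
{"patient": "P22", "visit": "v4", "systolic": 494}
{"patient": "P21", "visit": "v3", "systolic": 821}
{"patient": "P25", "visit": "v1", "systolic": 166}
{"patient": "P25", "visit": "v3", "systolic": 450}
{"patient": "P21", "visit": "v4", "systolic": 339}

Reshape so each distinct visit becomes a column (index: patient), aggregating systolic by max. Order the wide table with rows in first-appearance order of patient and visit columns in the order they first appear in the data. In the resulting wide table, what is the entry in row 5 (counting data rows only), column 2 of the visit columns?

With rows in first-appearance order of patient, row 5 is patient=P21. visit columns in first-appearance order: v3, v1, v4, v2; column 2 is v1.
Long rows with patient=P21, visit=v1: max(487, 666, 625) = 666.

666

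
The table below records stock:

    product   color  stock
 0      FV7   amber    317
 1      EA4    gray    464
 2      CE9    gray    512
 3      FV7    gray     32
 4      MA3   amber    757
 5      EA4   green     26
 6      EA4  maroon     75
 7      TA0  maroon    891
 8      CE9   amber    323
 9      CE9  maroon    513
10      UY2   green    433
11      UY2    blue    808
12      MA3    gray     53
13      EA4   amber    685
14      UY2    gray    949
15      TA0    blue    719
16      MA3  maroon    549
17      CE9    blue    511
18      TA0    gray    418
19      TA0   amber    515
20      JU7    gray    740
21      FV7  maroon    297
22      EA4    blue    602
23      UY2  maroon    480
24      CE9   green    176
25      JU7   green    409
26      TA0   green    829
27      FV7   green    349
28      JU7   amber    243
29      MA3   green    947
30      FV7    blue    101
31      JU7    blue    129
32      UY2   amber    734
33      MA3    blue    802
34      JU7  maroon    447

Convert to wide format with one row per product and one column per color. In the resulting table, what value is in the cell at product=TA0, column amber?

Wide layout: rows indexed by product, columns are the 5 distinct color values (amber, gray, green, maroon, blue).
Cell (product=TA0, color=amber) draws from the long row where product=TA0 and color=amber, which has stock=515.

515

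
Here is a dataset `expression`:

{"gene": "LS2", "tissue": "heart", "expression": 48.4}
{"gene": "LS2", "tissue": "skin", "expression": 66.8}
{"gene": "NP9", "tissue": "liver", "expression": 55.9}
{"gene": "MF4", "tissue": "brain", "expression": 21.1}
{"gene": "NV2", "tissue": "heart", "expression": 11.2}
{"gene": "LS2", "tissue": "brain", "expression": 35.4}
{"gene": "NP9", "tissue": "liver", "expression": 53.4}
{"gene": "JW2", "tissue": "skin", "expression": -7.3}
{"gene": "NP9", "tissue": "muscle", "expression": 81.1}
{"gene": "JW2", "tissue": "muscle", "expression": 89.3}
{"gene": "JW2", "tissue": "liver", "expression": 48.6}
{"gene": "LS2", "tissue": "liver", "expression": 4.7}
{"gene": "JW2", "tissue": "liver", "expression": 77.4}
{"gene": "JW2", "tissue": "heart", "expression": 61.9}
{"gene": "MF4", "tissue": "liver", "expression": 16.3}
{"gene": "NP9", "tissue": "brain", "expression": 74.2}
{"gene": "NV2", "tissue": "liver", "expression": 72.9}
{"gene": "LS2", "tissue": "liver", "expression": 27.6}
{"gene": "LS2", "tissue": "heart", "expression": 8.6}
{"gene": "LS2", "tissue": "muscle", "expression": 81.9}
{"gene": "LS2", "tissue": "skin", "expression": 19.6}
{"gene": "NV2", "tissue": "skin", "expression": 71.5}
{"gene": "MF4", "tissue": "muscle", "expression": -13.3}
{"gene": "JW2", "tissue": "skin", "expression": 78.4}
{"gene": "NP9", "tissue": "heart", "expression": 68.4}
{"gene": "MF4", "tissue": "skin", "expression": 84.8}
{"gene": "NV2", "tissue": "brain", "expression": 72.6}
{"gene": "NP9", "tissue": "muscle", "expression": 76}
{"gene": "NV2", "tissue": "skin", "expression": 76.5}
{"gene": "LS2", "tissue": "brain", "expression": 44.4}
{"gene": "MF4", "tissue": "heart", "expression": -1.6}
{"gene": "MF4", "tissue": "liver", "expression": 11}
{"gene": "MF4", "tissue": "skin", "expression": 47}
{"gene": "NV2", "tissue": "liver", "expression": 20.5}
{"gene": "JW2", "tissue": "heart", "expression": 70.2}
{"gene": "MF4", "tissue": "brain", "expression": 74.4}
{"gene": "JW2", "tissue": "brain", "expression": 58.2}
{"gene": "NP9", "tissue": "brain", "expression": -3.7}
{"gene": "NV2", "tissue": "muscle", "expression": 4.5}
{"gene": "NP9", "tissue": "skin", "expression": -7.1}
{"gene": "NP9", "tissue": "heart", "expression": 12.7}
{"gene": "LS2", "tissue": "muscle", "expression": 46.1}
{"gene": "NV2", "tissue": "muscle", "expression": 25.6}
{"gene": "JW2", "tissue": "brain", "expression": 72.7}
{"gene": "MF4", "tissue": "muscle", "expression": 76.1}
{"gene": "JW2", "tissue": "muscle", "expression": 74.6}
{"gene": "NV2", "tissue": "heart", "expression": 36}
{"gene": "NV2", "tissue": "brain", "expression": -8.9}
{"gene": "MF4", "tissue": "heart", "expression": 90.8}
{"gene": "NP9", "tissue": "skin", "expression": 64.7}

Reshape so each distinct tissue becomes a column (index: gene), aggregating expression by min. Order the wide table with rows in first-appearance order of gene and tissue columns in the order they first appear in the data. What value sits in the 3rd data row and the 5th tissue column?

-13.3

With rows in first-appearance order of gene, row 3 is gene=MF4. tissue columns in first-appearance order: heart, skin, liver, brain, muscle; column 5 is muscle.
Long rows with gene=MF4, tissue=muscle: min(-13.3, 76.1) = -13.3.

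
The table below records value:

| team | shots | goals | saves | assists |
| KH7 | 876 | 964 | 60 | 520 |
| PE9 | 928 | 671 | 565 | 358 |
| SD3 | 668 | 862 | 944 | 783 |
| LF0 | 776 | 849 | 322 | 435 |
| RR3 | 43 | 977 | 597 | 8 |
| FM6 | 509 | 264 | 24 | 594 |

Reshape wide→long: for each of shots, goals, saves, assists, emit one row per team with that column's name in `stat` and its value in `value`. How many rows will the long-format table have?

24

6 team values × 4 melted columns = 24 rows.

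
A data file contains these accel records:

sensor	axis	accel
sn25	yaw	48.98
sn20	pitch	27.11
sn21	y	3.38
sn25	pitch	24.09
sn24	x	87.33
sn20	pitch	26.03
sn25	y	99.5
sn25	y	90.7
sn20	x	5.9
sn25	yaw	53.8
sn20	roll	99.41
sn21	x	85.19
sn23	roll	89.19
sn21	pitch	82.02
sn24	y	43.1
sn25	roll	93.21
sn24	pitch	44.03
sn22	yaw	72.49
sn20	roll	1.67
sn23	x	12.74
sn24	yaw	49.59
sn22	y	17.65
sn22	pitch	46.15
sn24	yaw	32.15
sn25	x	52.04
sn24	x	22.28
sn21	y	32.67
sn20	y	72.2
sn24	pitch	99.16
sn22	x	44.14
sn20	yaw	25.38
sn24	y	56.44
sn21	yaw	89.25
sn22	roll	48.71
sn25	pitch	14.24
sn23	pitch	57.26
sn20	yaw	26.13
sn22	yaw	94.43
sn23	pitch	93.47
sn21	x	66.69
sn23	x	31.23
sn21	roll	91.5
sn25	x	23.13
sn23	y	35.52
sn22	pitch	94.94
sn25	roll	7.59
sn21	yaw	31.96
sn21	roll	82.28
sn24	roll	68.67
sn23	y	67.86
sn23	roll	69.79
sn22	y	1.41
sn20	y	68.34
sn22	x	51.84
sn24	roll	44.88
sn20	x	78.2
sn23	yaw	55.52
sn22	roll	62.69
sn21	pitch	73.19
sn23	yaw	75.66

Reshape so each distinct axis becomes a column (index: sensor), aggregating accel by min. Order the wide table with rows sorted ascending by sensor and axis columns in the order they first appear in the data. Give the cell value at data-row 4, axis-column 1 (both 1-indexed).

With rows sorted ascending by sensor, row 4 is sensor=sn23. axis columns in first-appearance order: yaw, pitch, y, x, roll; column 1 is yaw.
Long rows with sensor=sn23, axis=yaw: min(55.52, 75.66) = 55.52.

55.52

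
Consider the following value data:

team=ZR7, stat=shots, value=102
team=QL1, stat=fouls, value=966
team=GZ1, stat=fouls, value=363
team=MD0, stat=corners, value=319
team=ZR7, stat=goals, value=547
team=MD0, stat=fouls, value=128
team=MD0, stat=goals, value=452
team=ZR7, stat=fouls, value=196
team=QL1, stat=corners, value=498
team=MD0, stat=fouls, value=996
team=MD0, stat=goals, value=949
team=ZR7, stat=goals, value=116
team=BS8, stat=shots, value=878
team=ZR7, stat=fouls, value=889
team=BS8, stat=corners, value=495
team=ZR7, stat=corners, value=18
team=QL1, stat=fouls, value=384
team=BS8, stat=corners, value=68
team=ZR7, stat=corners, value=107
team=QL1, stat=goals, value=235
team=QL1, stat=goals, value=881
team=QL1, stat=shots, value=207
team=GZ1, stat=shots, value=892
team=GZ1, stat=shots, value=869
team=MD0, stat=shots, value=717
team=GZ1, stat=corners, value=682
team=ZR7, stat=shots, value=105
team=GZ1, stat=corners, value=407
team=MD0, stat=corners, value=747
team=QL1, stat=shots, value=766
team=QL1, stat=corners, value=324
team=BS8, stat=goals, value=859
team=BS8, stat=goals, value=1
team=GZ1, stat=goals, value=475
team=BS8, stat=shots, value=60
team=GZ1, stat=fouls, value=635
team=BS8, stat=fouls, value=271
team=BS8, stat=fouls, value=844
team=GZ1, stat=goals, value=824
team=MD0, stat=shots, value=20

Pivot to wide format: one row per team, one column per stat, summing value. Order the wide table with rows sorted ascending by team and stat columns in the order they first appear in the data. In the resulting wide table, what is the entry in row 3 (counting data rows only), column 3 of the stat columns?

1066

With rows sorted ascending by team, row 3 is team=MD0. stat columns in first-appearance order: shots, fouls, corners, goals; column 3 is corners.
Long rows with team=MD0, stat=corners: 319 + 747 = 1066.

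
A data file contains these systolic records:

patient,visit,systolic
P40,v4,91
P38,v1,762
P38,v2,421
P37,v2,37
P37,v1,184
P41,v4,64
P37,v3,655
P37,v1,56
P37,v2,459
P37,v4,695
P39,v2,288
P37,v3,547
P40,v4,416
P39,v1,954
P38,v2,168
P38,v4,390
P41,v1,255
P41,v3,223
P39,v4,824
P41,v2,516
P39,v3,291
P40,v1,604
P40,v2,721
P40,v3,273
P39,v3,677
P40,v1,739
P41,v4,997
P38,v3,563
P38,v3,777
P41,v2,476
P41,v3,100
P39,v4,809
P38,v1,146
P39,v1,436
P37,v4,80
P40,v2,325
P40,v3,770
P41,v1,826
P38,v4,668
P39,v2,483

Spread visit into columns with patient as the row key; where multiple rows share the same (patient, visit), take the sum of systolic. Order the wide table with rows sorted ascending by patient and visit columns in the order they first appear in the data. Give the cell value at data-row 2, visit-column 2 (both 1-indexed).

908

With rows sorted ascending by patient, row 2 is patient=P38. visit columns in first-appearance order: v4, v1, v2, v3; column 2 is v1.
Long rows with patient=P38, visit=v1: 762 + 146 = 908.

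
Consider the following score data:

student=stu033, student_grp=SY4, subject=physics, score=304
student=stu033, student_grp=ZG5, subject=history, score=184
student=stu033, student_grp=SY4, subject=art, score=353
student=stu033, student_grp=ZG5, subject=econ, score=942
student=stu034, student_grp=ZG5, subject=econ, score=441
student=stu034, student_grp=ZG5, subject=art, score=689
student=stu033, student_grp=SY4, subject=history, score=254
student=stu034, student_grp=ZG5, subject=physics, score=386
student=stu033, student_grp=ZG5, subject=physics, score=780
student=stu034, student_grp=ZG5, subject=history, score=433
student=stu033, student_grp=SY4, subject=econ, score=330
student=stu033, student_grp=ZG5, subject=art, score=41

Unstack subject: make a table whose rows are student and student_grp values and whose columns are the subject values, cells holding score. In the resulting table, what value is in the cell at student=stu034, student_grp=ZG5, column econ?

441

Wide layout: rows indexed by student and student_grp, columns are the 4 distinct subject values (physics, history, art, econ).
Cell (student=stu034, student_grp=ZG5, subject=econ) draws from the long row where student=stu034, student_grp=ZG5 and subject=econ, which has score=441.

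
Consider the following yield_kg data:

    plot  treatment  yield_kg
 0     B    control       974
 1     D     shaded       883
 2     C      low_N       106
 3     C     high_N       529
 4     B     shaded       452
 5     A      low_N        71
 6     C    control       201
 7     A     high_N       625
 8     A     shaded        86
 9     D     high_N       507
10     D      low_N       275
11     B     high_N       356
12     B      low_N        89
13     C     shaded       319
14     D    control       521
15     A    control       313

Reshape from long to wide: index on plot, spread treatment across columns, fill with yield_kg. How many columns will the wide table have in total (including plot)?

1 column for plot plus 4 distinct treatment values → 5 columns.

5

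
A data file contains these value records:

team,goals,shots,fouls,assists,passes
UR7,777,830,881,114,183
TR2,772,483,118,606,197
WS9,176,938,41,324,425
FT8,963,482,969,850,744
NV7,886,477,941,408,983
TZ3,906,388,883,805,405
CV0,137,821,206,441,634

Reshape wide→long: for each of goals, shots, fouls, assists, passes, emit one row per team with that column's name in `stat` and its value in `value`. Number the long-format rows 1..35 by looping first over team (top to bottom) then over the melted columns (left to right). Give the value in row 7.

35 rows total (7 × 5). Row 7: index ⌊(7-1)/5⌋ = 1 into team → TR2; (7-1) mod 5 = 1 into the melted columns → shots.
So row 7 is (TR2, shots, 483); value = 483.

483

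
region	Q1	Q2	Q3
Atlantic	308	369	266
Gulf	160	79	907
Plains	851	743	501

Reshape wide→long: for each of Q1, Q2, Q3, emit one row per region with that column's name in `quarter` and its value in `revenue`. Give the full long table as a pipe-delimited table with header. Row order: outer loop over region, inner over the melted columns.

Each (region, column) pair becomes one row: 3 × 3 = 9 rows.
For example, (Atlantic, Q1) → revenue=308.

| region | quarter | revenue |
| Atlantic | Q1 | 308 |
| Atlantic | Q2 | 369 |
| Atlantic | Q3 | 266 |
| Gulf | Q1 | 160 |
| Gulf | Q2 | 79 |
| Gulf | Q3 | 907 |
| Plains | Q1 | 851 |
| Plains | Q2 | 743 |
| Plains | Q3 | 501 |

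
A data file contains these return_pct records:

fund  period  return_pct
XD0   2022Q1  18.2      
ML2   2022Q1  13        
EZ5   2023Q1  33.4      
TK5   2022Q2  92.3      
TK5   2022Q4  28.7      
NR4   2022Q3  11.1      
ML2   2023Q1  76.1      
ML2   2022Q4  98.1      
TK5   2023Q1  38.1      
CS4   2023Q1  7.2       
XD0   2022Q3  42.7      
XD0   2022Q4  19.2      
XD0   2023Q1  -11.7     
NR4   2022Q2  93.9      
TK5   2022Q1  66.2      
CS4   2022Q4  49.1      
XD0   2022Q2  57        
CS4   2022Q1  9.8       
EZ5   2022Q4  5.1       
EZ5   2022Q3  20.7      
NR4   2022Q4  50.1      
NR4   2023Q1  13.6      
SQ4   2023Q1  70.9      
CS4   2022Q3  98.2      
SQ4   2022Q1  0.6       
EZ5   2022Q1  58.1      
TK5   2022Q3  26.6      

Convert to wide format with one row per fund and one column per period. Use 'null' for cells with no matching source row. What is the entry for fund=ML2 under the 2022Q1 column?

13

The long row with fund=ML2, period=2022Q1 has return_pct=13.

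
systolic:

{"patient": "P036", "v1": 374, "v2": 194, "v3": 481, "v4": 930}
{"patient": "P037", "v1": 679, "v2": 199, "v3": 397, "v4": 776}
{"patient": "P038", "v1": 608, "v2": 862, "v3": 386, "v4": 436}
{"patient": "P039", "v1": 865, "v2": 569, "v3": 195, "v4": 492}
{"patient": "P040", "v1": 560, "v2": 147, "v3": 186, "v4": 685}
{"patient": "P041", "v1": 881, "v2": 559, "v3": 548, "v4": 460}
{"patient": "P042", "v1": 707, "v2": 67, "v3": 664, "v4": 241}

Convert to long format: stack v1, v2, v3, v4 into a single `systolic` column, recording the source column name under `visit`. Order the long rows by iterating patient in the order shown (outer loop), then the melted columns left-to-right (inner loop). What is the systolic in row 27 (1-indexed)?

28 rows total (7 × 4). Row 27: index ⌊(27-1)/4⌋ = 6 into patient → P042; (27-1) mod 4 = 2 into the melted columns → v3.
So row 27 is (P042, v3, 664); systolic = 664.

664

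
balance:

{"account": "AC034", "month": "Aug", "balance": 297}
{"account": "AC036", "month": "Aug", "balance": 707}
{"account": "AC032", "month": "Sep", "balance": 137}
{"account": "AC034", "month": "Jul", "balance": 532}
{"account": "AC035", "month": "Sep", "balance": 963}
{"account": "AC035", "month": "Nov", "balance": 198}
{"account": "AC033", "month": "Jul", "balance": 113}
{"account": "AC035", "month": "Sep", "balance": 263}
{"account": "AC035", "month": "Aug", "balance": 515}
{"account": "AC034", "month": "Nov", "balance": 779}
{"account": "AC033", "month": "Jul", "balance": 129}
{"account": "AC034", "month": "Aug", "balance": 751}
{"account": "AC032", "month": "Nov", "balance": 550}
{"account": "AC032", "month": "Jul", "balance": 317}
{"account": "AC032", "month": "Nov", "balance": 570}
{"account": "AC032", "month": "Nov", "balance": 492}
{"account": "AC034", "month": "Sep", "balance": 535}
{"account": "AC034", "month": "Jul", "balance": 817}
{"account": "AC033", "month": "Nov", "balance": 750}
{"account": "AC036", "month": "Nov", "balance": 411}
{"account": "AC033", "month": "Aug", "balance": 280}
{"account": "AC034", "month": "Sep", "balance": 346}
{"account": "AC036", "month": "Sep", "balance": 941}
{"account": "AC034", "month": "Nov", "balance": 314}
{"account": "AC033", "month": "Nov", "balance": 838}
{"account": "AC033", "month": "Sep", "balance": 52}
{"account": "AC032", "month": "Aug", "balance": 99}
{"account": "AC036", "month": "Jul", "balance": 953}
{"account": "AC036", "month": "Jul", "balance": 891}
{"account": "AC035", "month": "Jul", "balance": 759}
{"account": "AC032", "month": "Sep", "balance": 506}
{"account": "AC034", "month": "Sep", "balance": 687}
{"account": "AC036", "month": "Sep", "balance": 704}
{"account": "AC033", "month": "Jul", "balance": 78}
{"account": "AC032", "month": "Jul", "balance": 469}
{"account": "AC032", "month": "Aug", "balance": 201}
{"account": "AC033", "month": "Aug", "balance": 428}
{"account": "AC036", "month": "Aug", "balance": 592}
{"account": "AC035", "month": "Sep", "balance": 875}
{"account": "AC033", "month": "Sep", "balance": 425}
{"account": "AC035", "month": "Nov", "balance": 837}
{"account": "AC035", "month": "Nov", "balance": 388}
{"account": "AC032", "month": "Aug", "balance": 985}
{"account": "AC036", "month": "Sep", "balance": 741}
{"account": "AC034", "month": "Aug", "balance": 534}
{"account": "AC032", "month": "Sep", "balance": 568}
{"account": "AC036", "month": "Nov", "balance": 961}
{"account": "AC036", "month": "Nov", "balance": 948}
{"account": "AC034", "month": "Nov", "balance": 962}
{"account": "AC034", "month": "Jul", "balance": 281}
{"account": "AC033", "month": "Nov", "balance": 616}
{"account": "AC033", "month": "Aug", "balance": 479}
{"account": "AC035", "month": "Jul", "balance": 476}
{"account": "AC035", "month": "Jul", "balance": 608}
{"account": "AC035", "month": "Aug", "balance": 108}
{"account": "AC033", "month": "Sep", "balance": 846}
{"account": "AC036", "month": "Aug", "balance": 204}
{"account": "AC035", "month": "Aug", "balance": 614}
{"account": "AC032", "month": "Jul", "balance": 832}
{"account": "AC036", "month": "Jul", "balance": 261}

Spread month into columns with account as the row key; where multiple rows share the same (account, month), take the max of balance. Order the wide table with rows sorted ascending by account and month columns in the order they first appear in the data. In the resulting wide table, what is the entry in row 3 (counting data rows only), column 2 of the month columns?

With rows sorted ascending by account, row 3 is account=AC034. month columns in first-appearance order: Aug, Sep, Jul, Nov; column 2 is Sep.
Long rows with account=AC034, month=Sep: max(535, 346, 687) = 687.

687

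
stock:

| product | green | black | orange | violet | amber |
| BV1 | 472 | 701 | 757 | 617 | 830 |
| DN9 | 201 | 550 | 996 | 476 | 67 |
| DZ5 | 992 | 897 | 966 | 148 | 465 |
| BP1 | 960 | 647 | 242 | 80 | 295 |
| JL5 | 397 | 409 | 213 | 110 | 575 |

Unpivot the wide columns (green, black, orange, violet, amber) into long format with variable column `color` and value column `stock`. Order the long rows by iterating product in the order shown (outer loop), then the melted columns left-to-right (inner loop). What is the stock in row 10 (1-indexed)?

67

25 rows total (5 × 5). Row 10: index ⌊(10-1)/5⌋ = 1 into product → DN9; (10-1) mod 5 = 4 into the melted columns → amber.
So row 10 is (DN9, amber, 67); stock = 67.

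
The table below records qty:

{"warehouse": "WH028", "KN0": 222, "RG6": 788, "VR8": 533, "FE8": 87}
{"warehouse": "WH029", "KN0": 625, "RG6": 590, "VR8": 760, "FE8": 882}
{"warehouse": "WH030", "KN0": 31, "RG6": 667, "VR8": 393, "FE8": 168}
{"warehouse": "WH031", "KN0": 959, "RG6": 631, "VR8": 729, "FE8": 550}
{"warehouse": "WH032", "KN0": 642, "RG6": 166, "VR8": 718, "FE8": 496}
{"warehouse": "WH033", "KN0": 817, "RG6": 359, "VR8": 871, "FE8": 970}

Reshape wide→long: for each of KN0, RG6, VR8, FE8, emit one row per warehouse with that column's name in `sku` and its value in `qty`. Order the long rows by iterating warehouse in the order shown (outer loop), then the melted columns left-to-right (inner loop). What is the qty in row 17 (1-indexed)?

24 rows total (6 × 4). Row 17: index ⌊(17-1)/4⌋ = 4 into warehouse → WH032; (17-1) mod 4 = 0 into the melted columns → KN0.
So row 17 is (WH032, KN0, 642); qty = 642.

642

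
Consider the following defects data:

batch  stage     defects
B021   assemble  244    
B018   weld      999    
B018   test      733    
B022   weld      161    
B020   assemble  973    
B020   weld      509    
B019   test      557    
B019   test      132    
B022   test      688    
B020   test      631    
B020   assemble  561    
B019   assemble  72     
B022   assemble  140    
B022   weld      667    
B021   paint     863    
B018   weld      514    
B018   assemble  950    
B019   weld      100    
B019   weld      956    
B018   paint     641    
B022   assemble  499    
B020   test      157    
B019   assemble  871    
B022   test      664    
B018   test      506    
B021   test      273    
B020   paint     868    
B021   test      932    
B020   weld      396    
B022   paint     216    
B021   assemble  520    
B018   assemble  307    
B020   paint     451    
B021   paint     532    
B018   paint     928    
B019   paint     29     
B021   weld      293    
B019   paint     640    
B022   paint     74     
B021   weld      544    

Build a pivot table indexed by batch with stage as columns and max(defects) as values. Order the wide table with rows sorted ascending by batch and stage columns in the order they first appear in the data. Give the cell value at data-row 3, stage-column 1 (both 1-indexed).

With rows sorted ascending by batch, row 3 is batch=B020. stage columns in first-appearance order: assemble, weld, test, paint; column 1 is assemble.
Long rows with batch=B020, stage=assemble: max(973, 561) = 973.

973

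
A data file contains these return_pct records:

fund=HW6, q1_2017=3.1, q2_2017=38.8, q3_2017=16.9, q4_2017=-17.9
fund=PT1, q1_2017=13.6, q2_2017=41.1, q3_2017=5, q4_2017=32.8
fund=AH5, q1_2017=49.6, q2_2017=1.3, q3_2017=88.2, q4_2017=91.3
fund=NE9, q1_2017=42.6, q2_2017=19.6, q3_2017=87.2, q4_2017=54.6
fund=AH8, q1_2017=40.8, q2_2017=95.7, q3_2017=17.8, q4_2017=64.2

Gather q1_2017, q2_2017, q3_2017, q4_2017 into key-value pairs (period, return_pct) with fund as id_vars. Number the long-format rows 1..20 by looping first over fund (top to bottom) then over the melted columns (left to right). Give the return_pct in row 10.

20 rows total (5 × 4). Row 10: index ⌊(10-1)/4⌋ = 2 into fund → AH5; (10-1) mod 4 = 1 into the melted columns → q2_2017.
So row 10 is (AH5, q2_2017, 1.3); return_pct = 1.3.

1.3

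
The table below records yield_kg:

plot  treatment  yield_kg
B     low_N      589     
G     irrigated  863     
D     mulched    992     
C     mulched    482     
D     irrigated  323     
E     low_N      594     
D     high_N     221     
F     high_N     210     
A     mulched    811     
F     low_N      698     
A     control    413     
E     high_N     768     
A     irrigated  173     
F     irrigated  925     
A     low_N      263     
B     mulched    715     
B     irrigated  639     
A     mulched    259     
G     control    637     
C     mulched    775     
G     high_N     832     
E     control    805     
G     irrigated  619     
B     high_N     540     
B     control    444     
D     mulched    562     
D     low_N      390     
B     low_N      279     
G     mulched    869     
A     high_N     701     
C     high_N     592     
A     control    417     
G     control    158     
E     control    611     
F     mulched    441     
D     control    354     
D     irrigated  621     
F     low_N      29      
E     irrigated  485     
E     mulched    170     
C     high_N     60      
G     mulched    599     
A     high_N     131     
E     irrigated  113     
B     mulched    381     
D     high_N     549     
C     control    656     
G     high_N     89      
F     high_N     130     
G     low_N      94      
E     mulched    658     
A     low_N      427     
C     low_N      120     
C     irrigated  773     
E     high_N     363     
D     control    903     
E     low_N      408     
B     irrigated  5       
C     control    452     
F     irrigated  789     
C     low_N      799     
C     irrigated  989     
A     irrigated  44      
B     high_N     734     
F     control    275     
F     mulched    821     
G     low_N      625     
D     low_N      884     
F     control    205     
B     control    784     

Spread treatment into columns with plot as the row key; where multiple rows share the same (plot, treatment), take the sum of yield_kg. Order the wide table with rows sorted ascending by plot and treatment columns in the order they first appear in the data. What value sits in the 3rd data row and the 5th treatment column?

1108

With rows sorted ascending by plot, row 3 is plot=C. treatment columns in first-appearance order: low_N, irrigated, mulched, high_N, control; column 5 is control.
Long rows with plot=C, treatment=control: 656 + 452 = 1108.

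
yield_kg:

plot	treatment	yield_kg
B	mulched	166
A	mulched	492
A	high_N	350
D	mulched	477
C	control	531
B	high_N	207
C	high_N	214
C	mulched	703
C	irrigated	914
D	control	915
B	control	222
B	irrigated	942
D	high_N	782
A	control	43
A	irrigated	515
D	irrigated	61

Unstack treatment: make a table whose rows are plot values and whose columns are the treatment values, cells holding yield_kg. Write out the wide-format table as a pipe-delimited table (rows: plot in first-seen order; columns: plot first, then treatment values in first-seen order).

| plot | mulched | high_N | control | irrigated |
| B | 166 | 207 | 222 | 942 |
| A | 492 | 350 | 43 | 515 |
| D | 477 | 782 | 915 | 61 |
| C | 703 | 214 | 531 | 914 |

Columns: plot plus the 4 distinct treatment values (mulched, high_N, control, irrigated).
For example, row B column mulched takes yield_kg=166 from the long row (B, mulched).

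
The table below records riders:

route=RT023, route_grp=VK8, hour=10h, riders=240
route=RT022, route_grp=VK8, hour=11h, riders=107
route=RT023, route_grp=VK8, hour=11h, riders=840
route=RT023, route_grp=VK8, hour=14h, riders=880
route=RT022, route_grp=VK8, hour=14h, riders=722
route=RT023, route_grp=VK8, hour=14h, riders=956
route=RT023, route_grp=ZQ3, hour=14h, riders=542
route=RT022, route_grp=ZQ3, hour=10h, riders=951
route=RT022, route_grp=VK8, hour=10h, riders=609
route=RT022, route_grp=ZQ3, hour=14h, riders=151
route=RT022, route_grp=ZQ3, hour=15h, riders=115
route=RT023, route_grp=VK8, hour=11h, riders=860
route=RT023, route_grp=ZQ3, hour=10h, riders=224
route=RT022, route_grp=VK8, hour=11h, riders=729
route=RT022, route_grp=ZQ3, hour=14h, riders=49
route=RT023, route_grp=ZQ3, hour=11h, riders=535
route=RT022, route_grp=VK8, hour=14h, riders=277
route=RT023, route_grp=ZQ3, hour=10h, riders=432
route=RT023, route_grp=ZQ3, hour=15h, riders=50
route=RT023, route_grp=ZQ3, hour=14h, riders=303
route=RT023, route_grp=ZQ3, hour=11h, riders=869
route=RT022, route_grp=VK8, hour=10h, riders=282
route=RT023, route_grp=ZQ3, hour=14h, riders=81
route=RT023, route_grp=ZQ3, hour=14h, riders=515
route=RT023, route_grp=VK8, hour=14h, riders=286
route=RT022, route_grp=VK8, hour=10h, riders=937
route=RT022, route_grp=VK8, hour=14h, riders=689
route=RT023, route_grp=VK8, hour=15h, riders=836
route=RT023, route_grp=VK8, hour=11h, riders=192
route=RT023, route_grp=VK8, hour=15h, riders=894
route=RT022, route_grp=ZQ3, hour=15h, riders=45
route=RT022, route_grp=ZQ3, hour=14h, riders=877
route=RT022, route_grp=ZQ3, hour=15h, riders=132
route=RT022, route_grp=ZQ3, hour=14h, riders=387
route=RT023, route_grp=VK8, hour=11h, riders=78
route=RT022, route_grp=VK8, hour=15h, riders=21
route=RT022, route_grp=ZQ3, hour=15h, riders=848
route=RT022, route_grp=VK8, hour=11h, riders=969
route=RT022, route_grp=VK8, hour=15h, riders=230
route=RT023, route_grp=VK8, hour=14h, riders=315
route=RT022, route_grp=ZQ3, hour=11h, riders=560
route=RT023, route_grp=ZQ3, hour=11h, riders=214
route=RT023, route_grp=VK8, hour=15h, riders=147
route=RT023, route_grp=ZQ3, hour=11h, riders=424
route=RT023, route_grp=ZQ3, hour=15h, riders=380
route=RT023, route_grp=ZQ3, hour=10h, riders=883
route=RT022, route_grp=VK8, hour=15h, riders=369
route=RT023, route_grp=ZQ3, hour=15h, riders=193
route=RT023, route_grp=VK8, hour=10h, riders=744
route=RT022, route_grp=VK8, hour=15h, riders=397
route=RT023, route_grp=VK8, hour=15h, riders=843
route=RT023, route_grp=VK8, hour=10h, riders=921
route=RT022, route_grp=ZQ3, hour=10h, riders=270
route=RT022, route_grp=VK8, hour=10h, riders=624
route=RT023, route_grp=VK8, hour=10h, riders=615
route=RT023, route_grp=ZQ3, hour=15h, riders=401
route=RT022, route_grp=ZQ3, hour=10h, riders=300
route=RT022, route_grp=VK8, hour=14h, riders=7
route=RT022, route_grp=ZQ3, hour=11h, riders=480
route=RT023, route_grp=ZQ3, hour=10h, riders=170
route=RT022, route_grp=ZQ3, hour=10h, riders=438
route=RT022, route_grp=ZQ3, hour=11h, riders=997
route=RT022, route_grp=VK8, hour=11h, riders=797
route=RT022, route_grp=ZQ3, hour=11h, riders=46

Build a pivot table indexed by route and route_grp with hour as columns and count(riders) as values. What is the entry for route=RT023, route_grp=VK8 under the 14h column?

4

Rows with route=RT023, route_grp=VK8 and hour=14h: riders values are 880, 956, 286, 315.
4 rows match — count = 4.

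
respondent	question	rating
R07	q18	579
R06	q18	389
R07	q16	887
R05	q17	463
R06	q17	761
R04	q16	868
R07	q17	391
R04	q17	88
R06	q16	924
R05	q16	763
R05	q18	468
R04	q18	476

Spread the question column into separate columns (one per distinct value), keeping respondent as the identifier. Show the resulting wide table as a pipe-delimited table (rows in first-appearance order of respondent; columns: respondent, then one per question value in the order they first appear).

Columns: respondent plus the 3 distinct question values (q18, q16, q17).
For example, row R07 column q18 takes rating=579 from the long row (R07, q18).

| respondent | q18 | q16 | q17 |
| R07 | 579 | 887 | 391 |
| R06 | 389 | 924 | 761 |
| R05 | 468 | 763 | 463 |
| R04 | 476 | 868 | 88 |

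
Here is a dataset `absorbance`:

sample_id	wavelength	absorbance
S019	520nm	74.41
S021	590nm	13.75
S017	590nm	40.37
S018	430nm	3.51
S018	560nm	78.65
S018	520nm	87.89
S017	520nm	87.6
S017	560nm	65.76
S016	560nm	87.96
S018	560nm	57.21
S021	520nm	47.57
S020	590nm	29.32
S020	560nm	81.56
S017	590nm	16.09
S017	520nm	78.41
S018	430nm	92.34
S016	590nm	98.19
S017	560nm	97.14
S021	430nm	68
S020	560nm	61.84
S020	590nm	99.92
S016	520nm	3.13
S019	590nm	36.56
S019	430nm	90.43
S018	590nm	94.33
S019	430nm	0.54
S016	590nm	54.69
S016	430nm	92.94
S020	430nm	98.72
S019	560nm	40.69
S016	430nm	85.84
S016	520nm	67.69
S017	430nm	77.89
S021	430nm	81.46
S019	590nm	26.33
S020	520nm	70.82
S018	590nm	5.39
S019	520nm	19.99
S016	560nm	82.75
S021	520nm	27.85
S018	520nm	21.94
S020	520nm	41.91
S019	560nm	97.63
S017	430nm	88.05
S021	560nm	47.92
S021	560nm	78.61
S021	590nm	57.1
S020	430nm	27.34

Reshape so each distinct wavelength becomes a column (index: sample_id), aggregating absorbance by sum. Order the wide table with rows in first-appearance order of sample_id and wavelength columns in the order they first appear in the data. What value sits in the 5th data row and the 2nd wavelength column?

With rows in first-appearance order of sample_id, row 5 is sample_id=S016. wavelength columns in first-appearance order: 520nm, 590nm, 430nm, 560nm; column 2 is 590nm.
Long rows with sample_id=S016, wavelength=590nm: 98.19 + 54.69 = 152.88.

152.88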